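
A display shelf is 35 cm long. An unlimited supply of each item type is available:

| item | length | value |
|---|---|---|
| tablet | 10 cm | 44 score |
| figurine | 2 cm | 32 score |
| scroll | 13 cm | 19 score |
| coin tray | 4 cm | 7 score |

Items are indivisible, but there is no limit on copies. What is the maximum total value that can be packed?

Best value-per-unit is figurine at 32/2, and filling with it alone uses length 17×2=34. No mix of the others beats 17×32 = 544.

544 score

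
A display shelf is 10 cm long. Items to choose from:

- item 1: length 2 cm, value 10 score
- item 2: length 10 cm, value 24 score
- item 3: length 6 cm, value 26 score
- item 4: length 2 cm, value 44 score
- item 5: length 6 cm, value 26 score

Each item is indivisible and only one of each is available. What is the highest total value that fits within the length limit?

Check high-value combinations within 10 cm:
- item 1+item 3+item 4: length 2+6+2=10, value 10+26+44=80
- item 1+item 4+item 5: length 2+2+6=10, value 10+44+26=80
- item 3+item 4: length 6+2=8, value 26+44=70
- item 4+item 5: length 2+6=8, value 44+26=70
- item 1+item 4: length 2+2=4, value 10+44=54
Best: 80 score.

80 score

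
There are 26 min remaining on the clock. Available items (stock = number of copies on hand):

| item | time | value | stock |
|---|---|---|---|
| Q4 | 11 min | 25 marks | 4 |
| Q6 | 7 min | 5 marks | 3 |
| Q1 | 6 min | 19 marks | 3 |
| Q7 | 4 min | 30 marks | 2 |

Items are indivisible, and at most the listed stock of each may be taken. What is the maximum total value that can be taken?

117 marks

Best selections within time 26 and stock limits:
- 3×Q1 + 2×Q7: time 26, value 117
- 1×Q4 + 1×Q1 + 2×Q7: time 25, value 104
- 2×Q1 + 2×Q7: time 20, value 98
Best: 117 marks.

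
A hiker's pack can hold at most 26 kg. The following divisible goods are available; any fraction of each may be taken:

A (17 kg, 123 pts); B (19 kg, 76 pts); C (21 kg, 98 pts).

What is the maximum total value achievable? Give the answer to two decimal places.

Take in order of value per unit:
- A (123/17 per unit): all 17 → value 123, running total 123.00
- C (98/21 per unit): 9 of 21 → value 9×98/21 = 42.0000, running total 165.00
Total 165.00.

165.00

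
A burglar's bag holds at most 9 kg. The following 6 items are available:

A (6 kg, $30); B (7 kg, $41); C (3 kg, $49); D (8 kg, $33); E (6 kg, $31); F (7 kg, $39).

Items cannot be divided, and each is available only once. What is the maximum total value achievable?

$80

Check high-value combinations within 9 kg:
- C+E: weight 3+6=9, value 49+31=80
- A+C: weight 6+3=9, value 30+49=79
- C: weight 3, value 49
Best: $80.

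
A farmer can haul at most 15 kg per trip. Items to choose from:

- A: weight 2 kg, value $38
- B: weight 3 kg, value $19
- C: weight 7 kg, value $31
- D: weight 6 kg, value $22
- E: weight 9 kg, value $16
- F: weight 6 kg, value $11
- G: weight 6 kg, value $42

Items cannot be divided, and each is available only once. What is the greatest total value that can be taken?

Check high-value combinations within 15 kg:
- A+C+G: weight 2+7+6=15, value 38+31+42=111
- A+D+G: weight 2+6+6=14, value 38+22+42=102
- A+B+G: weight 2+3+6=11, value 38+19+42=99
Best: $111.

$111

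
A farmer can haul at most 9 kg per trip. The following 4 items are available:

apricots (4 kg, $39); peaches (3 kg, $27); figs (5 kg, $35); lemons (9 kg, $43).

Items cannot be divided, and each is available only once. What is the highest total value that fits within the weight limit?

Check high-value combinations within 9 kg:
- apricots+figs: weight 4+5=9, value 39+35=74
- apricots+peaches: weight 4+3=7, value 39+27=66
- peaches+figs: weight 3+5=8, value 27+35=62
- lemons: weight 9, value 43
- apricots: weight 4, value 39
Best: $74.

$74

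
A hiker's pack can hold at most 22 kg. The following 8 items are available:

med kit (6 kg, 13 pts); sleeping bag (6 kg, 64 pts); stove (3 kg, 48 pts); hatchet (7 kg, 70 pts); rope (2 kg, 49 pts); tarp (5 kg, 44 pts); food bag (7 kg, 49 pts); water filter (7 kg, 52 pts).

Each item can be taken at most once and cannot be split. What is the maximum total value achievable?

235 pts

This is a 0/1 knapsack; check combinations near the capacity.
- sleeping bag+hatchet+rope+water filter: weight 6+7+2+7=22, value 64+70+49+52=235
- sleeping bag+hatchet+rope+food bag: weight 6+7+2+7=22, value 64+70+49+49=232
- sleeping bag+stove+hatchet+rope: weight 6+3+7+2=18, value 64+48+70+49=231
- sleeping bag+hatchet+rope+tarp: weight 6+7+2+5=20, value 64+70+49+44=227
Best: 235 pts.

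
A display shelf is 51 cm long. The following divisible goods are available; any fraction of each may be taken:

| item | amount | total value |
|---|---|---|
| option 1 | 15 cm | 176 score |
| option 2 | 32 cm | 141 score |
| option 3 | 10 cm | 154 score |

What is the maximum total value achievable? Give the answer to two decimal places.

444.56

Take in order of value per unit:
- option 3 (154/10 per unit): all 10 → value 154, running total 154.00
- option 1 (176/15 per unit): all 15 → value 176, running total 330.00
- option 2 (141/32 per unit): 26 of 32 → value 26×141/32 = 114.5625, running total 444.56
Total 444.56.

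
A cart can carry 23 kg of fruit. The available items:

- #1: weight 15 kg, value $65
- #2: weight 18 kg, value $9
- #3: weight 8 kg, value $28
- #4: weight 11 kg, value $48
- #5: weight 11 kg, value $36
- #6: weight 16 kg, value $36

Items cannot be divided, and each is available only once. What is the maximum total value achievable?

Check high-value combinations within 23 kg:
- #1+#3: weight 15+8=23, value 65+28=93
- #4+#5: weight 11+11=22, value 48+36=84
- #3+#4: weight 8+11=19, value 28+48=76
Best: $93.

$93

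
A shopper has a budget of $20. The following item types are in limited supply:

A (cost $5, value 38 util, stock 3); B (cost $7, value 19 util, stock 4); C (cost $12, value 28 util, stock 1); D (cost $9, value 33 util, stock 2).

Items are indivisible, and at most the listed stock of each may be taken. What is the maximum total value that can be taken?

114 util

Best selections within cost 20 and stock limits:
- 3×A: cost 15, value 114
- 2×A + 1×D: cost 19, value 109
- 2×A + 1×B: cost 17, value 95
- 2×A: cost 10, value 76
Best: 114 util.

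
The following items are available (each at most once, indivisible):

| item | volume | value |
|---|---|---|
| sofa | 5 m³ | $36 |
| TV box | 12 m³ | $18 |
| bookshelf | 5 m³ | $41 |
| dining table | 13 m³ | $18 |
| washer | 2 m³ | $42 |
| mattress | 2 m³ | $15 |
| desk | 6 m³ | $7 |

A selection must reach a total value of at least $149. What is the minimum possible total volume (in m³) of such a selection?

Subsets with value ≥ 149, sorted by total volume:
- sofa+TV box+bookshelf+washer+mattress: volume 26, value 152
- sofa+bookshelf+dining table+washer+mattress: volume 27, value 152
Minimum volume: 26 m³.

26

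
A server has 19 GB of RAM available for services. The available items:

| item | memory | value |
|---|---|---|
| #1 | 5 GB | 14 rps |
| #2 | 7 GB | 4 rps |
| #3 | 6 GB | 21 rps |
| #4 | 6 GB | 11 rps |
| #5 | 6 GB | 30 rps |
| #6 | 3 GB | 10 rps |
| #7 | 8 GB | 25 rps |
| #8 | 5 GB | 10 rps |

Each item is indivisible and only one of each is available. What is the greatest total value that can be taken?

This is a 0/1 knapsack; check combinations near the capacity.
- #1+#5+#7: memory 5+6+8=19, value 14+30+25=69
- #1+#3+#5: memory 5+6+6=17, value 14+21+30=65
- #5+#6+#7: memory 6+3+8=17, value 30+10+25=65
- #5+#7+#8: memory 6+8+5=19, value 30+25+10=65
Best: 69 rps.

69 rps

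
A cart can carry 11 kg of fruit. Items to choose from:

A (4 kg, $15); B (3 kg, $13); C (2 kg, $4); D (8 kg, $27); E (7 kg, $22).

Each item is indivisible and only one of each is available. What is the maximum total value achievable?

This is a 0/1 knapsack; check combinations near the capacity.
- B+D: weight 3+8=11, value 13+27=40
- A+E: weight 4+7=11, value 15+22=37
- B+E: weight 3+7=10, value 13+22=35
- A+B+C: weight 4+3+2=9, value 15+13+4=32
- C+D: weight 2+8=10, value 4+27=31
Best: $40.

$40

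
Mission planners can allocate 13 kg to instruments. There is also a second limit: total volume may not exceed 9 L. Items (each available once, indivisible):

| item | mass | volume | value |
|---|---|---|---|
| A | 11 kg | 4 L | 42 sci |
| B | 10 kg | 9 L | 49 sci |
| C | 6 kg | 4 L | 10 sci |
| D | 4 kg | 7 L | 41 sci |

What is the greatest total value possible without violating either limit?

Feasible sets respecting both limits:
- B: mass 10, volume 9, value 49
- A: mass 11, volume 4, value 42
- D: mass 4, volume 7, value 41
Best: 49 sci.

49 sci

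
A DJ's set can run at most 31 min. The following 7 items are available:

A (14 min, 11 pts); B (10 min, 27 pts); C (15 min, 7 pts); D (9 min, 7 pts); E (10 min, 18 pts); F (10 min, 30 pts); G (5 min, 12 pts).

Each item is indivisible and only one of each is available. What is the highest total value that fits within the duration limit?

Check high-value combinations within 31 min:
- B+E+F: duration 10+10+10=30, value 27+18+30=75
- B+F+G: duration 10+10+5=25, value 27+30+12=69
- B+D+F: duration 10+9+10=29, value 27+7+30=64
- E+F+G: duration 10+10+5=25, value 18+30+12=60
Best: 75 pts.

75 pts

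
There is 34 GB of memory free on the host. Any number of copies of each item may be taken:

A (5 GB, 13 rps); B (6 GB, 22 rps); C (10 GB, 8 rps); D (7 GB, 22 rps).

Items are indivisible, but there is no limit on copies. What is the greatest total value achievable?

114 rps

Best value-per-unit is B at 22/6; filling with it alone gives 5×22 = 110.
Optimal mix: 2×A + 4×B → memory 34, value 114.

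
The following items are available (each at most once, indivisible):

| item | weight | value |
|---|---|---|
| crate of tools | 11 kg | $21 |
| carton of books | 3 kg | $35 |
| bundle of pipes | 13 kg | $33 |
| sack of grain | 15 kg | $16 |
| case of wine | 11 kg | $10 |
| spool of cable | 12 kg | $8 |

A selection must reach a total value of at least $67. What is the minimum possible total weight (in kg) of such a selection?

Subsets with value ≥ 67, sorted by total weight:
- carton of books+bundle of pipes: weight 16, value 68
- crate of tools+carton of books+bundle of pipes: weight 27, value 89
Minimum weight: 16 kg.

16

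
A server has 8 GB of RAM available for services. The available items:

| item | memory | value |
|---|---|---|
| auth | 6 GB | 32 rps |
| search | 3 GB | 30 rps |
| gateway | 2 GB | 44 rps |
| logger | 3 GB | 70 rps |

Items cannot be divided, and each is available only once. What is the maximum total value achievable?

144 rps

Check high-value combinations within 8 GB:
- search+gateway+logger: memory 3+2+3=8, value 30+44+70=144
- gateway+logger: memory 2+3=5, value 44+70=114
- search+logger: memory 3+3=6, value 30+70=100
Best: 144 rps.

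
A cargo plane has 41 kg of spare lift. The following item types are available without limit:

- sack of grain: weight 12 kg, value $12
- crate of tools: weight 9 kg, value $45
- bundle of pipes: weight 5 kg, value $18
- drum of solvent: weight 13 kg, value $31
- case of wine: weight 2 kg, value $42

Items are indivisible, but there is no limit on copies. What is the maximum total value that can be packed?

Best value-per-unit is case of wine at 42/2, and filling with it alone uses weight 20×2=40. No mix of the others beats 20×42 = 840.

$840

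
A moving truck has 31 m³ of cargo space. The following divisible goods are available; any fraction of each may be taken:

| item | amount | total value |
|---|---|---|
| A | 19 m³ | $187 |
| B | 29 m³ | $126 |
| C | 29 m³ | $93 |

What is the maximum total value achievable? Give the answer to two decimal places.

Take in order of value per unit:
- A (187/19 per unit): all 19 → value 187, running total 187.00
- B (126/29 per unit): 12 of 29 → value 12×126/29 = 52.1379, running total 239.14
Total 239.14.

239.14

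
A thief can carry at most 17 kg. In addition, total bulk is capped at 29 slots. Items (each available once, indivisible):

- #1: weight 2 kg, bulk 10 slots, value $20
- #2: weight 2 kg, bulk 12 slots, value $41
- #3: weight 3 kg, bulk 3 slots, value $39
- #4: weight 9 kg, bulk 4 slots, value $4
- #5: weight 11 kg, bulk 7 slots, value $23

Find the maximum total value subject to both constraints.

$104

Feasible sets respecting both limits:
- #1+#2+#3+#4: weight 16, bulk 29, value 104
- #2+#3+#5: weight 16, bulk 22, value 103
- #1+#2+#3: weight 7, bulk 25, value 100
Best: $104.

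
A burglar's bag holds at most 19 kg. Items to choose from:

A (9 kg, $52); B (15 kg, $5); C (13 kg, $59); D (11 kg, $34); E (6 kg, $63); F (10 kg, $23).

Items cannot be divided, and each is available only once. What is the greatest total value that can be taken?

Check high-value combinations within 19 kg:
- C+E: weight 13+6=19, value 59+63=122
- A+E: weight 9+6=15, value 52+63=115
- D+E: weight 11+6=17, value 34+63=97
Best: $122.

$122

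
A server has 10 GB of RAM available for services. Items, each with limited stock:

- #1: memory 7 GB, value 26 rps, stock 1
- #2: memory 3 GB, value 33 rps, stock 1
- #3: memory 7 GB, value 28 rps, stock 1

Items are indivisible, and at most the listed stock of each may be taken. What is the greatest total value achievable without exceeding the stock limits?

Top feasible selections:
- 1×#2 + 1×#3: memory 10, value 61
- 1×#1 + 1×#2: memory 10, value 59
- 1×#2: memory 3, value 33
Best: 61 rps.

61 rps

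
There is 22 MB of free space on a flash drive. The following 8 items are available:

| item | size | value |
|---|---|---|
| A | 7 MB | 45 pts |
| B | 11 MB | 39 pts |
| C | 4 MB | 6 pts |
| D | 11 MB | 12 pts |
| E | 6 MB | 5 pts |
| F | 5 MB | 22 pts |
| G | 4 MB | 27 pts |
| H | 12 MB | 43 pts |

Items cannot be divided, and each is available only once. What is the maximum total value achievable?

This is a 0/1 knapsack; check combinations near the capacity.
- A+B+G: size 7+11+4=22, value 45+39+27=111
- A+C+F+G: size 7+4+5+4=20, value 45+6+22+27=100
- A+E+F+G: size 7+6+5+4=22, value 45+5+22+27=99
- A+F+G: size 7+5+4=16, value 45+22+27=94
- F+G+H: size 5+4+12=21, value 22+27+43=92
Best: 111 pts.

111 pts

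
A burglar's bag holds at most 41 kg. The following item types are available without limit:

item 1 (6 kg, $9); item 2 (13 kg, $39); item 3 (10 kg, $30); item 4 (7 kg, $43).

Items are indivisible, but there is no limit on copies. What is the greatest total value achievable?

Best value-per-unit is item 4 at 43/7; filling with it alone gives 5×43 = 215.
Optimal mix: 1×item 1 + 5×item 4 → weight 41, value 224.

$224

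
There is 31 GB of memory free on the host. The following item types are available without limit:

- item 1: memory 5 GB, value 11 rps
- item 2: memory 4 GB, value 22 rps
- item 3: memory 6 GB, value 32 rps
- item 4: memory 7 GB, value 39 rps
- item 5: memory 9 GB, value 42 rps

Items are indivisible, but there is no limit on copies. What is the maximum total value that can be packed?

Best value-per-unit is item 4 at 39/7; filling with it alone gives 4×39 = 156.
Optimal mix: 6×item 2 + 1×item 4 → memory 31, value 171.

171 rps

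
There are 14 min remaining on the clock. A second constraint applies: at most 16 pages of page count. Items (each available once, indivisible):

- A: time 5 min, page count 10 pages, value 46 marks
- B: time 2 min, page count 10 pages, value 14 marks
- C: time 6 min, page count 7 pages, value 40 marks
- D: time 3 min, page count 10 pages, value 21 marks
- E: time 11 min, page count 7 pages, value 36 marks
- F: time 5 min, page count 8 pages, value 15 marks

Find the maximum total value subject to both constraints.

Feasible sets respecting both limits:
- C+F: time 11, page count 15, value 55
- A: time 5, page count 10, value 46
- C: time 6, page count 7, value 40
Best: 55 marks.

55 marks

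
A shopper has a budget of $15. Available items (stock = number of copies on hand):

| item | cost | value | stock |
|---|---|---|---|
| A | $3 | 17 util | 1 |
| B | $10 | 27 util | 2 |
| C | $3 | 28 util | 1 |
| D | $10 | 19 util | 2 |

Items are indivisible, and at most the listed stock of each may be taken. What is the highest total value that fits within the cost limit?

Top feasible selections:
- 1×B + 1×C: cost 13, value 55
- 1×C + 1×D: cost 13, value 47
- 1×A + 1×C: cost 6, value 45
- 1×A + 1×B: cost 13, value 44
Best: 55 util.

55 util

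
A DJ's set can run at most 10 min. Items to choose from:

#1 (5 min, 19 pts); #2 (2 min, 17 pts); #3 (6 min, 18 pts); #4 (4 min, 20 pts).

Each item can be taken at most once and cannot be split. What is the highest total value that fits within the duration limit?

Check high-value combinations within 10 min:
- #1+#4: duration 5+4=9, value 19+20=39
- #3+#4: duration 6+4=10, value 18+20=38
- #2+#4: duration 2+4=6, value 17+20=37
- #1+#2: duration 5+2=7, value 19+17=36
Best: 39 pts.

39 pts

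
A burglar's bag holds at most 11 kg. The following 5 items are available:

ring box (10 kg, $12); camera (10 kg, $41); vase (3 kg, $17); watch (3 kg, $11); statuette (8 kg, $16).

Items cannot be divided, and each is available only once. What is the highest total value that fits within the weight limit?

$41

Check high-value combinations within 11 kg:
- camera: weight 10, value 41
- vase+statuette: weight 3+8=11, value 17+16=33
- vase+watch: weight 3+3=6, value 17+11=28
- watch+statuette: weight 3+8=11, value 11+16=27
Best: $41.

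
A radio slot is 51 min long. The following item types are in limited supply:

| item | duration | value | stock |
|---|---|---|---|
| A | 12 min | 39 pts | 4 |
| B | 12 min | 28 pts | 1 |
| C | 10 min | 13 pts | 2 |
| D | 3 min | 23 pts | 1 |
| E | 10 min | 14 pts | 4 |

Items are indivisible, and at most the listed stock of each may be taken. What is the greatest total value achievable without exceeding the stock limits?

Best selections within duration 51 and stock limits:
- 4×A + 1×D: duration 51, value 179
- 3×A + 1×B + 1×D: duration 51, value 168
- 4×A: duration 48, value 156
- 3×A + 1×D + 1×E: duration 49, value 154
Best: 179 pts.

179 pts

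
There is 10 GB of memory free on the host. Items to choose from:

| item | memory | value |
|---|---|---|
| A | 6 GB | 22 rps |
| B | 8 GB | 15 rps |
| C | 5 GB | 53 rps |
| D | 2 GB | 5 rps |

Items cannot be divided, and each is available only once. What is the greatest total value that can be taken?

Check high-value combinations within 10 GB:
- C+D: memory 5+2=7, value 53+5=58
- C: memory 5, value 53
- A+D: memory 6+2=8, value 22+5=27
- A: memory 6, value 22
- B+D: memory 8+2=10, value 15+5=20
Best: 58 rps.

58 rps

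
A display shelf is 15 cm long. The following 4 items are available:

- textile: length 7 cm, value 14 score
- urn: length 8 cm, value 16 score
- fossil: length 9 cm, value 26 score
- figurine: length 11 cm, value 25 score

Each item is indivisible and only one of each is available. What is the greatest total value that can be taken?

Check high-value combinations within 15 cm:
- textile+urn: length 7+8=15, value 14+16=30
- fossil: length 9, value 26
- figurine: length 11, value 25
Best: 30 score.

30 score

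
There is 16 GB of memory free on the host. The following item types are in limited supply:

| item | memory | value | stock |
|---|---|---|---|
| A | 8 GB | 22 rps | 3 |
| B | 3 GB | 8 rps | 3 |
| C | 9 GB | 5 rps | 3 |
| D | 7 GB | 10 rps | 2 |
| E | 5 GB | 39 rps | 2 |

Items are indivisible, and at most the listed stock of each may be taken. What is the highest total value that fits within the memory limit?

Top feasible selections:
- 2×B + 2×E: memory 16, value 94
- 1×B + 2×E: memory 13, value 86
- 2×E: memory 10, value 78
- 1×A + 1×B + 1×E: memory 16, value 69
Best: 94 rps.

94 rps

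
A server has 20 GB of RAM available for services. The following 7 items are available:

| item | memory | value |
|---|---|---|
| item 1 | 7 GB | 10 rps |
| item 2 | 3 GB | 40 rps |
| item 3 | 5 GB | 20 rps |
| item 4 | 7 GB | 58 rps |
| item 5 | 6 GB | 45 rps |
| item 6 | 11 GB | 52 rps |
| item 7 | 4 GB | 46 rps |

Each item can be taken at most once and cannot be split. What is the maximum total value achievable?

189 rps

Check high-value combinations within 20 GB:
- item 2+item 4+item 5+item 7: memory 3+7+6+4=20, value 40+58+45+46=189
- item 2+item 3+item 4+item 7: memory 3+5+7+4=19, value 40+20+58+46=164
- item 2+item 3+item 5+item 7: memory 3+5+6+4=18, value 40+20+45+46=151
Best: 189 rps.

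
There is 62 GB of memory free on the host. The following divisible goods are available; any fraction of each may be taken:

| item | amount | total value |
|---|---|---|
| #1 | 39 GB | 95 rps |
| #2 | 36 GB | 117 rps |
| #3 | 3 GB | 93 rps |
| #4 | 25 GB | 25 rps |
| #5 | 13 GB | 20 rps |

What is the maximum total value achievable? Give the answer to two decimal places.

Take in order of value per unit:
- #3 (93/3 per unit): all 3 → value 93, running total 93.00
- #2 (117/36 per unit): all 36 → value 117, running total 210.00
- #1 (95/39 per unit): 23 of 39 → value 23×95/39 = 56.0256, running total 266.03
Total 266.03.

266.03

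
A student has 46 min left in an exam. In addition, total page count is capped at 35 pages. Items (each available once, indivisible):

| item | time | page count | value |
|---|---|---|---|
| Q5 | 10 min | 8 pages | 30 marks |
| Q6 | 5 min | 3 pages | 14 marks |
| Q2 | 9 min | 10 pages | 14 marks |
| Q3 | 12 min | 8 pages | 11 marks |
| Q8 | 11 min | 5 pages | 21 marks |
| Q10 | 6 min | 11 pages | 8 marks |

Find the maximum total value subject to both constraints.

Feasible sets respecting both limits:
- Q5+Q6+Q3+Q8+Q10: time 44, page count 35, value 84
- Q5+Q6+Q2+Q8: time 35, page count 26, value 79
- Q5+Q6+Q3+Q8: time 38, page count 24, value 76
Best: 84 marks.

84 marks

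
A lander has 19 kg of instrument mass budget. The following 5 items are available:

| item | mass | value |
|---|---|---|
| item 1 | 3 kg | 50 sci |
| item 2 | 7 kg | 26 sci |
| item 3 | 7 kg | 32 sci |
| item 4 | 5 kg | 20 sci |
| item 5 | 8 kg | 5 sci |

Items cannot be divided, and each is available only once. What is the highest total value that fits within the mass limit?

108 sci

Check high-value combinations within 19 kg:
- item 1+item 2+item 3: mass 3+7+7=17, value 50+26+32=108
- item 1+item 3+item 4: mass 3+7+5=15, value 50+32+20=102
- item 1+item 2+item 4: mass 3+7+5=15, value 50+26+20=96
- item 1+item 3+item 5: mass 3+7+8=18, value 50+32+5=87
Best: 108 sci.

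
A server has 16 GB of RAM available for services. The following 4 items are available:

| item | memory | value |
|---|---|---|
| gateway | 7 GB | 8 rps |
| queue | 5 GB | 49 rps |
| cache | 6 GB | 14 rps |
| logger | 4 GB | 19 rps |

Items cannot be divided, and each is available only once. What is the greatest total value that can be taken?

Check high-value combinations within 16 GB:
- queue+cache+logger: memory 5+6+4=15, value 49+14+19=82
- gateway+queue+logger: memory 7+5+4=16, value 8+49+19=76
- queue+logger: memory 5+4=9, value 49+19=68
- queue+cache: memory 5+6=11, value 49+14=63
- gateway+queue: memory 7+5=12, value 8+49=57
Best: 82 rps.

82 rps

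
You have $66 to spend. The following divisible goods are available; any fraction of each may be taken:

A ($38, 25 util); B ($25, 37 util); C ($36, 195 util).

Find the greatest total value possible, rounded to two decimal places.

Take in order of value per unit:
- C (195/36 per unit): all 36 → value 195, running total 195.00
- B (37/25 per unit): all 25 → value 37, running total 232.00
- A (25/38 per unit): 5 of 38 → value 5×25/38 = 3.2895, running total 235.29
Total 235.29.

235.29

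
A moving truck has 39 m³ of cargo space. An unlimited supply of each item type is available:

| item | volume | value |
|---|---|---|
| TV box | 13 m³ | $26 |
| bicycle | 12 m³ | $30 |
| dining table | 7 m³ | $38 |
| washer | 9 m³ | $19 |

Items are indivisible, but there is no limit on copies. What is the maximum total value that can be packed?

$190

Best value-per-unit is dining table at 38/7, and filling with it alone uses volume 5×7=35. No mix of the others beats 5×38 = 190.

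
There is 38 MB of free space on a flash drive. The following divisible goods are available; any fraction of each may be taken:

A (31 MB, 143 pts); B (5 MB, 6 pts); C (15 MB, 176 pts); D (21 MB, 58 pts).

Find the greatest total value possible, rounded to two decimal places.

282.10

Take in order of value per unit:
- C (176/15 per unit): all 15 → value 176, running total 176.00
- A (143/31 per unit): 23 of 31 → value 23×143/31 = 106.0968, running total 282.10
Total 282.10.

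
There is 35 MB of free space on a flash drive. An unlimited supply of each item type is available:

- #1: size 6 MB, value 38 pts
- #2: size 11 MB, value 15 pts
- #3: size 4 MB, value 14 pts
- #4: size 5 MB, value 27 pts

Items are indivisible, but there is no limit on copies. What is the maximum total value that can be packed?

Best value-per-unit is #1 at 38/6; filling with it alone gives 5×38 = 190.
Optimal mix: 5×#1 + 1×#4 → size 35, value 217.

217 pts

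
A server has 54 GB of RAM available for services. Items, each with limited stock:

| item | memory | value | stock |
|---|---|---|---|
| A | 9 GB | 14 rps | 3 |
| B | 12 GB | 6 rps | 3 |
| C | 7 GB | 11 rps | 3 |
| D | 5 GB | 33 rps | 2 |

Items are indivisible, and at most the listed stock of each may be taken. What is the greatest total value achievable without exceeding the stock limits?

Top feasible selections:
- 3×A + 2×C + 2×D: memory 51, value 130
- 2×A + 3×C + 2×D: memory 49, value 127
- 2×A + 1×B + 2×C + 2×D: memory 54, value 122
- 3×A + 1×C + 2×D: memory 44, value 119
Best: 130 rps.

130 rps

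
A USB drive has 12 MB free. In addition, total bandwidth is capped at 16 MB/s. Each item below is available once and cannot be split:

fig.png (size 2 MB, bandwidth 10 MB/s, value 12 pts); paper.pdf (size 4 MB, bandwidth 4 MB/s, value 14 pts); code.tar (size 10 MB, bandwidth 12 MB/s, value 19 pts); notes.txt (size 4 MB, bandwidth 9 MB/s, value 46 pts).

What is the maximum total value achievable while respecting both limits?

60 pts

Feasible sets respecting both limits:
- paper.pdf+notes.txt: size 8, bandwidth 13, value 60
- notes.txt: size 4, bandwidth 9, value 46
- fig.png+paper.pdf: size 6, bandwidth 14, value 26
- code.tar: size 10, bandwidth 12, value 19
Best: 60 pts.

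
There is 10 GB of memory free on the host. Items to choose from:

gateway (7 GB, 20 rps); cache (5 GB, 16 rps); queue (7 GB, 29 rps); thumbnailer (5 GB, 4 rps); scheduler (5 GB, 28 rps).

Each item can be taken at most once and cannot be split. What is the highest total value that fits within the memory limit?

44 rps

Check high-value combinations within 10 GB:
- cache+scheduler: memory 5+5=10, value 16+28=44
- thumbnailer+scheduler: memory 5+5=10, value 4+28=32
- queue: memory 7, value 29
- scheduler: memory 5, value 28
- gateway: memory 7, value 20
Best: 44 rps.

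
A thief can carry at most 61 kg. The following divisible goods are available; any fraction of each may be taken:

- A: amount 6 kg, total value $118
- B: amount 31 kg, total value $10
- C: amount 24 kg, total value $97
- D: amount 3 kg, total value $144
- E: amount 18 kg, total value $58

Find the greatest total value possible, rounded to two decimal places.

420.23

Take in order of value per unit:
- D (144/3 per unit): all 3 → value 144, running total 144.00
- A (118/6 per unit): all 6 → value 118, running total 262.00
- C (97/24 per unit): all 24 → value 97, running total 359.00
- E (58/18 per unit): all 18 → value 58, running total 417.00
- B (10/31 per unit): 10 of 31 → value 10×10/31 = 3.2258, running total 420.23
Total 420.23.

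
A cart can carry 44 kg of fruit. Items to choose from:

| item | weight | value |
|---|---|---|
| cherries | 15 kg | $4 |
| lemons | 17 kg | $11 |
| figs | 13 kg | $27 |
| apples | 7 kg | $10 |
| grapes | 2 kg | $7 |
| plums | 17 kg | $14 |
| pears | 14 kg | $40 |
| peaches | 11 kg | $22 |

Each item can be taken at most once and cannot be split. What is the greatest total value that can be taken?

Check high-value combinations within 44 kg:
- figs+grapes+pears+peaches: weight 13+2+14+11=40, value 27+7+40+22=96
- figs+pears+peaches: weight 13+14+11=38, value 27+40+22=89
- figs+apples+grapes+pears: weight 13+7+2+14=36, value 27+10+7+40=84
Best: $96.

$96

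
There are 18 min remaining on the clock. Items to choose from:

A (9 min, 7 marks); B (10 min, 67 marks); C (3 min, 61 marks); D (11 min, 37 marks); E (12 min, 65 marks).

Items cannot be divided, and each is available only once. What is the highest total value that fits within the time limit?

128 marks

Check high-value combinations within 18 min:
- B+C: time 10+3=13, value 67+61=128
- C+E: time 3+12=15, value 61+65=126
- C+D: time 3+11=14, value 61+37=98
- A+C: time 9+3=12, value 7+61=68
Best: 128 marks.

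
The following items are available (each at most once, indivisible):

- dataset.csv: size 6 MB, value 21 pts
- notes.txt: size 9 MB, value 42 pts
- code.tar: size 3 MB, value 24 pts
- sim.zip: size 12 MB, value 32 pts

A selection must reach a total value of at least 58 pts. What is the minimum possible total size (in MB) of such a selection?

12

Subsets with value ≥ 58, sorted by total size:
- notes.txt+code.tar: size 12, value 66
- dataset.csv+notes.txt: size 15, value 63
- dataset.csv+notes.txt+code.tar: size 18, value 87
Minimum size: 12 MB.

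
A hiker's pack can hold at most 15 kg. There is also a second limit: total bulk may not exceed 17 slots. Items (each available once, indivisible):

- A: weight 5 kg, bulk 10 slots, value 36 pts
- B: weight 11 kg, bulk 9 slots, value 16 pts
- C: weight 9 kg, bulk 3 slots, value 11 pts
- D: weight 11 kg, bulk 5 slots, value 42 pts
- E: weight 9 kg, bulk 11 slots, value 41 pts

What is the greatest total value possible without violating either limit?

47 pts

Feasible sets respecting both limits:
- A+C: weight 14, bulk 13, value 47
- D: weight 11, bulk 5, value 42
- E: weight 9, bulk 11, value 41
Best: 47 pts.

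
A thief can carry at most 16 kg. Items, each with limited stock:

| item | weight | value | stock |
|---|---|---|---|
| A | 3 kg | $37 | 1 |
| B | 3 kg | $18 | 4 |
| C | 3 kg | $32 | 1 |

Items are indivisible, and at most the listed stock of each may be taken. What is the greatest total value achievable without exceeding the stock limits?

$123

Best selections within weight 16 and stock limits:
- 1×A + 3×B + 1×C: weight 15, value 123
- 1×A + 4×B: weight 15, value 109
Best: $123.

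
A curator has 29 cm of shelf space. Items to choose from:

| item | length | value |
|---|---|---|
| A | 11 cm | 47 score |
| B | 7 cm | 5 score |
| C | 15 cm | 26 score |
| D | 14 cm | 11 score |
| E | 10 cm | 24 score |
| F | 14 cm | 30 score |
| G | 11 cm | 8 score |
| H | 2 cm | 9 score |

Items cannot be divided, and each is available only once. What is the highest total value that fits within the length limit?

86 score

Check high-value combinations within 29 cm:
- A+F+H: length 11+14+2=27, value 47+30+9=86
- A+C+H: length 11+15+2=28, value 47+26+9=82
- A+E+H: length 11+10+2=23, value 47+24+9=80
- A+F: length 11+14=25, value 47+30=77
- A+B+E: length 11+7+10=28, value 47+5+24=76
Best: 86 score.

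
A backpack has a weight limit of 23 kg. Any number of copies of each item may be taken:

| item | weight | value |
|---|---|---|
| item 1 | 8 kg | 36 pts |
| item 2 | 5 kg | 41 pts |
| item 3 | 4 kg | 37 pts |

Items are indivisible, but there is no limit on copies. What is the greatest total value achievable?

197 pts

Best value-per-unit is item 3 at 37/4; filling with it alone gives 5×37 = 185.
Optimal mix: 3×item 2 + 2×item 3 → weight 23, value 197.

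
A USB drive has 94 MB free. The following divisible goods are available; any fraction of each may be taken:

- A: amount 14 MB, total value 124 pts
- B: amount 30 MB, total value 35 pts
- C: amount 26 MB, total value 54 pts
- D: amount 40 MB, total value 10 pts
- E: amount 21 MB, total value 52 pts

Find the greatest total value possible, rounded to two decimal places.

Take in order of value per unit:
- A (124/14 per unit): all 14 → value 124, running total 124.00
- E (52/21 per unit): all 21 → value 52, running total 176.00
- C (54/26 per unit): all 26 → value 54, running total 230.00
- B (35/30 per unit): all 30 → value 35, running total 265.00
- D (10/40 per unit): 3 of 40 → value 3×10/40 = 0.7500, running total 265.75
Total 265.75.

265.75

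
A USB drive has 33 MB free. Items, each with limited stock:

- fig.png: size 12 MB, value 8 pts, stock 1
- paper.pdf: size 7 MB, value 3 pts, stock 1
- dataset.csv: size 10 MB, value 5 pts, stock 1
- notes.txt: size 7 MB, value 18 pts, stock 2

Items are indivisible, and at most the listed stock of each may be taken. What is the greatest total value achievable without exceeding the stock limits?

Best selections within size 33 and stock limits:
- 1×fig.png + 1×paper.pdf + 2×notes.txt: size 33, value 47
- 1×fig.png + 2×notes.txt: size 26, value 44
- 1×paper.pdf + 1×dataset.csv + 2×notes.txt: size 31, value 44
Best: 47 pts.

47 pts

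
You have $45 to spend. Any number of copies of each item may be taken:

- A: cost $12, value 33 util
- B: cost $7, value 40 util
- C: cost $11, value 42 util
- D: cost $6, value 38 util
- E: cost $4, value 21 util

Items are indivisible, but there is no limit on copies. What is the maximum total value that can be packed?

272 util

Best value-per-unit is D at 38/6; filling with it alone gives 7×38 = 266.
Optimal mix: 3×B + 4×D → cost 45, value 272.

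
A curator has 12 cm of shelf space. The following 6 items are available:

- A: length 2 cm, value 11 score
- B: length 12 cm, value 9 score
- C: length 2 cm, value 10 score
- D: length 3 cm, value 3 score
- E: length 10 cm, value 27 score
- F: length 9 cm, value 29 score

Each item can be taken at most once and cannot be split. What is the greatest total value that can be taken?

40 score

This is a 0/1 knapsack; check combinations near the capacity.
- A+F: length 2+9=11, value 11+29=40
- C+F: length 2+9=11, value 10+29=39
- A+E: length 2+10=12, value 11+27=38
- C+E: length 2+10=12, value 10+27=37
Best: 40 score.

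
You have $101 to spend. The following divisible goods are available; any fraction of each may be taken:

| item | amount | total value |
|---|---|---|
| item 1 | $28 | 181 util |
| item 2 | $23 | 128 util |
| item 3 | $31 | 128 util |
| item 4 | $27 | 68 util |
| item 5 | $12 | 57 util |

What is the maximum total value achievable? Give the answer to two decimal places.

511.63

Take in order of value per unit:
- item 1 (181/28 per unit): all 28 → value 181, running total 181.00
- item 2 (128/23 per unit): all 23 → value 128, running total 309.00
- item 5 (57/12 per unit): all 12 → value 57, running total 366.00
- item 3 (128/31 per unit): all 31 → value 128, running total 494.00
- item 4 (68/27 per unit): 7 of 27 → value 7×68/27 = 17.6296, running total 511.63
Total 511.63.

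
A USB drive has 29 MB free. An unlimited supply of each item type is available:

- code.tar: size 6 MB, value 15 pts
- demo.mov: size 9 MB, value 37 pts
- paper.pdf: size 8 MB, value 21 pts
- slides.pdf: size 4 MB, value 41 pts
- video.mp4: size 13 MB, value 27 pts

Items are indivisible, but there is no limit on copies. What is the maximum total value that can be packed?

287 pts

Best value-per-unit is slides.pdf at 41/4, and filling with it alone uses size 7×4=28. No mix of the others beats 7×41 = 287.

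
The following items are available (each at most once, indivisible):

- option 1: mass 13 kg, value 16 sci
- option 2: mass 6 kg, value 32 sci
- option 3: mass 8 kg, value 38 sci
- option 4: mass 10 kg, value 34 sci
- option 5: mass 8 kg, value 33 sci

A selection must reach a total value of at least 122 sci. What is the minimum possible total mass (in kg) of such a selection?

Subsets with value ≥ 122, sorted by total mass:
- option 2+option 3+option 4+option 5: mass 32, value 137
- option 1+option 2+option 3+option 4+option 5: mass 45, value 153
Minimum mass: 32 kg.

32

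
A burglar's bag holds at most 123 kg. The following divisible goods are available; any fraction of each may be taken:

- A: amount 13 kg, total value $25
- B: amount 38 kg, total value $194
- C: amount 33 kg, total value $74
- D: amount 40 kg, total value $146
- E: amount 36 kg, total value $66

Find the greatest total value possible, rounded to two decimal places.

Take in order of value per unit:
- B (194/38 per unit): all 38 → value 194, running total 194.00
- D (146/40 per unit): all 40 → value 146, running total 340.00
- C (74/33 per unit): all 33 → value 74, running total 414.00
- A (25/13 per unit): 12 of 13 → value 12×25/13 = 23.0769, running total 437.08
Total 437.08.

437.08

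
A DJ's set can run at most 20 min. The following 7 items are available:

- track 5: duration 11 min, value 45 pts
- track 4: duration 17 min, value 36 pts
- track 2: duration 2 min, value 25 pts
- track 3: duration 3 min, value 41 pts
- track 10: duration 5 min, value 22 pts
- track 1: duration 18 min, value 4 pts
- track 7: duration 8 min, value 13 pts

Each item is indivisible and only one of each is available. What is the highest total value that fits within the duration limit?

This is a 0/1 knapsack; check combinations near the capacity.
- track 5+track 2+track 3: duration 11+2+3=16, value 45+25+41=111
- track 5+track 3+track 10: duration 11+3+5=19, value 45+41+22=108
- track 2+track 3+track 10+track 7: duration 2+3+5+8=18, value 25+41+22+13=101
Best: 111 pts.

111 pts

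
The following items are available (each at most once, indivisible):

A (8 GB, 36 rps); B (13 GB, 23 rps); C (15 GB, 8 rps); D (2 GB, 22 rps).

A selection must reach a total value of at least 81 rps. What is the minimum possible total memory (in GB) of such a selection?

23

Subsets with value ≥ 81, sorted by total memory:
- A+B+D: memory 23, value 81
- A+B+C+D: memory 38, value 89
Minimum memory: 23 GB.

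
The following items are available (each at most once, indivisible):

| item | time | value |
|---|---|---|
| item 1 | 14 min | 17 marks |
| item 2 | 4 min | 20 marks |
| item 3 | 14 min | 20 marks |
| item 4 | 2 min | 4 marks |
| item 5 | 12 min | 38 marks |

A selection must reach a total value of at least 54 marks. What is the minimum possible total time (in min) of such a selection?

16

Subsets with value ≥ 54, sorted by total time:
- item 2+item 5: time 16, value 58
- item 2+item 4+item 5: time 18, value 62
- item 3+item 5: time 26, value 58
- item 1+item 5: time 26, value 55
Minimum time: 16 min.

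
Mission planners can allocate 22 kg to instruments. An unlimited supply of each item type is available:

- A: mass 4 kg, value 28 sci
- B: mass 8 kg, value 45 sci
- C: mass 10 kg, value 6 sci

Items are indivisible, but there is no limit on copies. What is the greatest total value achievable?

Best value-per-unit is A at 28/4, and filling with it alone uses mass 5×4=20. No mix of the others beats 5×28 = 140.

140 sci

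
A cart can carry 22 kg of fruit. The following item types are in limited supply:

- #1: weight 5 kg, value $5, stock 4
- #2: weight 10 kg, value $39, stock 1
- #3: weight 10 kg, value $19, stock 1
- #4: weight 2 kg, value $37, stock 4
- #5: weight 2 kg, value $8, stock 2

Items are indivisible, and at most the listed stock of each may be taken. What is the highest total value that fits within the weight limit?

Best selections within weight 22 and stock limits:
- 1×#2 + 4×#4 + 2×#5: weight 22, value 203
- 1×#2 + 4×#4 + 1×#5: weight 20, value 195
Best: $203.

$203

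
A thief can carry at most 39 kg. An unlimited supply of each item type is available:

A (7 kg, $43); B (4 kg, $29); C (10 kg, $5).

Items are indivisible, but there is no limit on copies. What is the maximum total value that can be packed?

Best value-per-unit is B at 29/4; filling with it alone gives 9×29 = 261.
Optimal mix: 1×A + 8×B → weight 39, value 275.

$275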